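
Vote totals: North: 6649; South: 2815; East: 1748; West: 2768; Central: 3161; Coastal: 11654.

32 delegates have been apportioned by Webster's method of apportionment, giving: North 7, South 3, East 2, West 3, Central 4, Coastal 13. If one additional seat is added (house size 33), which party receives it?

Priority for the next seat is population ÷ (current seats + 0.5).
Priorities: North 886.533, South 804.286, East 699.200, West 790.857, Central 702.444, Coastal 863.259.
Highest priority: North.

North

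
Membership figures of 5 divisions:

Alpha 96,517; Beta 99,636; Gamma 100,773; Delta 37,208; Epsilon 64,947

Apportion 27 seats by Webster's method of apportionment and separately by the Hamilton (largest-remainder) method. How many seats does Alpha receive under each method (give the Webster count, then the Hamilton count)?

Webster: Alpha 6, Beta 7, Gamma 7, Delta 3, Epsilon 4.
Hamilton: Alpha 7, Beta 7, Gamma 7, Delta 2, Epsilon 4.
Alpha gets 6 under Webster and 7 under Hamilton.

6 and 7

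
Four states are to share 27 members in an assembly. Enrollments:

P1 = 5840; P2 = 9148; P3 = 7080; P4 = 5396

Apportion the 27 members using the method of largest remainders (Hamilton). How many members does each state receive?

P1 6; P2 9; P3 7; P4 5

Total 27464; standard divisor 27464/27 ≈ 1017.185.
Standard quotas: P1 5.7413, P2 8.9934, P3 6.9604, P4 5.3048.
Lower quotas: P1 5, P2 8, P3 6, P4 5 (sum 24, leaving 3 seats).
Remainders in descending order: P2 0.9934, P3 0.9604, P1 0.7413, P4 0.3048.
Largest remainders: P2, P3, P1 receive the extra seats.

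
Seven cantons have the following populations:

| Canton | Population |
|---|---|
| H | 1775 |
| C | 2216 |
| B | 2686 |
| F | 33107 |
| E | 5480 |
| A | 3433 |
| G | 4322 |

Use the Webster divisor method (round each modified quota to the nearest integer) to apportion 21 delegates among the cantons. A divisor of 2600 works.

With modified divisor 2600: modified quotas H 0.683, C 0.852, B 1.033, F 12.733, E 2.108, A 1.320, G 1.662.
Rounding to the nearest integer: H 1, C 1, B 1, F 13, E 2, A 1, G 2 (total 21).

H 1; C 1; B 1; F 13; E 2; A 1; G 2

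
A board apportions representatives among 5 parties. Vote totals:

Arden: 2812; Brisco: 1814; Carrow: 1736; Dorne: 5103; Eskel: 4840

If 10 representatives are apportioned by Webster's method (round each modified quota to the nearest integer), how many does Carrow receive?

Standard divisor 16305/10 ≈ 1630.5; standard quotas: Arden 1.725, Brisco 1.113, Carrow 1.065, Dorne 3.130, Eskel 2.968.
Rounding to the nearest integer gives Arden 2, Brisco 1, Carrow 1, Dorne 3, Eskel 3 — total 10, matching the house size, so no adjustment is needed.
Carrow receives 1.

1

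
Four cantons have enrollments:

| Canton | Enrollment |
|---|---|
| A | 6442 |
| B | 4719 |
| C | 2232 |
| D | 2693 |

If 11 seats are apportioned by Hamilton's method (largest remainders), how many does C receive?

2

Standard divisor: 16086 ÷ 11 ≈ 1462.364.
Standard quotas: A 4.4052, B 3.2270, C 1.5263, D 1.8415.
Lower quotas: A 4, B 3, C 1, D 1 (sum 9, leaving 2 seats).
Remainders in descending order: D 0.8415, C 0.5263, A 0.4052, B 0.2270.
Largest remainders: D, C receive the extra seats.
C receives 2.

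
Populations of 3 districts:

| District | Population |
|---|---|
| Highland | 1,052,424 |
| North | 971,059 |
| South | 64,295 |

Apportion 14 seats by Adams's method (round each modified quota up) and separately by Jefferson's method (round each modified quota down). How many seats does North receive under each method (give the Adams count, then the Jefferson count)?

Adams: Highland 7, North 6, South 1.
Jefferson: Highland 7, North 7, South 0.
North gets 6 under Adams and 7 under Jefferson.

6 and 7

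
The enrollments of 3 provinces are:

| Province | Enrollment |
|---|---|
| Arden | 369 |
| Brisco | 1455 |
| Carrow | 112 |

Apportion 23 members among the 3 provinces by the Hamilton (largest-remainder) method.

Arden 5, Brisco 17, Carrow 1

Standard divisor: 1936 ÷ 23 ≈ 84.174.
Standard quotas: Arden 4.384, Brisco 17.286, Carrow 1.331.
Lower quotas: Arden 4, Brisco 17, Carrow 1 (sum 22, leaving 1 seat).
Remainders in descending order: Arden 0.384, Carrow 0.331, Brisco 0.286.
The surplus seat goes to Arden.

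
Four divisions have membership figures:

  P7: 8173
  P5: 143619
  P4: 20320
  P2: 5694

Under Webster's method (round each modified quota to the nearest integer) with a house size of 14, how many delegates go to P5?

Standard divisor 177806/14 ≈ 12700.429; standard quotas: P7 0.644, P5 11.308, P4 1.600, P2 0.448.
Rounding to the nearest integer gives P7 1, P5 11, P4 2, P2 0 — total 14, matching the house size, so no adjustment is needed.
P5 receives 11.

11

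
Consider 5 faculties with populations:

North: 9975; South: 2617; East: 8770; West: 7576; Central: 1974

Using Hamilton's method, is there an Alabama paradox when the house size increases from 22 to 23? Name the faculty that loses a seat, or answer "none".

Central

At 22 seats: North 7, South 2, East 6, West 5, Central 2.
At 23 seats: North 7, South 2, East 7, West 6, Central 1.
Central drops from 2 to 1.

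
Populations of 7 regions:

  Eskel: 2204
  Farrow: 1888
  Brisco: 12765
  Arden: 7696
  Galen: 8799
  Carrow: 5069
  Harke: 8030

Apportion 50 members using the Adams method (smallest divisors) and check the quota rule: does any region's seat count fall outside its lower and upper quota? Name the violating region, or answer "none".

none

Standard quotas: Eskel 2.372, Farrow 2.032, Brisco 13.740, Arden 8.284, Galen 9.471, Carrow 5.456, Harke 8.644.
Adams allocation: Eskel 3, Farrow 2, Brisco 13, Arden 8, Galen 9, Carrow 6, Harke 9.
Every allocation lies between the lower and upper quota.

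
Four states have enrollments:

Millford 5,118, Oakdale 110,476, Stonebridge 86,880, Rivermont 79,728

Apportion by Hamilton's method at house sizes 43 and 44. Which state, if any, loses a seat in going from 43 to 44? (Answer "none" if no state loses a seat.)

At 43 seats: Millford 1, Oakdale 17, Stonebridge 13, Rivermont 12.
At 44 seats: Millford 1, Oakdale 17, Stonebridge 14, Rivermont 12.
No state's allocation decreased.

none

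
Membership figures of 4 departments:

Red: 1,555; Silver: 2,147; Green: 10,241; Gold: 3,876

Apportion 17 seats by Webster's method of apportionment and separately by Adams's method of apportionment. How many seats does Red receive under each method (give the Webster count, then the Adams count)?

1 and 2

Webster: Red 1, Silver 2, Green 10, Gold 4.
Adams: Red 2, Silver 2, Green 9, Gold 4.
Red gets 1 under Webster and 2 under Adams.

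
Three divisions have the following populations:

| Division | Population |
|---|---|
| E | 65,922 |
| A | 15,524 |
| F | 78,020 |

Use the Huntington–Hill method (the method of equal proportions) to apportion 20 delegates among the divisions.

With divisor 7997: modified quotas E 8.243, A 1.941, F 9.756.
Geometric-mean thresholds: E √(8·9)=8.485, A √(1·2)=1.414, F √(9·10)=9.487.
Each quota rounded against its threshold gives E 8, A 2, F 10 (total 20).

E: 8, A: 2, F: 10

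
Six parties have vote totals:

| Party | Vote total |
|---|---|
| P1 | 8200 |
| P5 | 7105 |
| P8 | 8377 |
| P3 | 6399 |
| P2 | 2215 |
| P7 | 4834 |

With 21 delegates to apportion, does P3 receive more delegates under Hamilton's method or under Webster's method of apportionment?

Webster

Hamilton: P1 5, P5 4, P8 5, P3 3, P2 1, P7 3.
Webster: P1 4, P5 4, P8 5, P3 4, P2 1, P7 3.
P3 gets 3 under Hamilton and 4 under Webster.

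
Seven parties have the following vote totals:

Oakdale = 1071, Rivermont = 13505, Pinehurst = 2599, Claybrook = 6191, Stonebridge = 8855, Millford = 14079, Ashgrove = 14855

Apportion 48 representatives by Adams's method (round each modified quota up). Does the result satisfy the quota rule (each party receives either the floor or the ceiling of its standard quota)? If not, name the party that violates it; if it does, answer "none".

Standard quotas: Oakdale 0.841, Rivermont 10.600, Pinehurst 2.040, Claybrook 4.859, Stonebridge 6.950, Millford 11.050, Ashgrove 11.660.
Adams allocation: Oakdale 1, Rivermont 11, Pinehurst 2, Claybrook 5, Stonebridge 7, Millford 11, Ashgrove 11.
Every allocation lies between the lower and upper quota.

none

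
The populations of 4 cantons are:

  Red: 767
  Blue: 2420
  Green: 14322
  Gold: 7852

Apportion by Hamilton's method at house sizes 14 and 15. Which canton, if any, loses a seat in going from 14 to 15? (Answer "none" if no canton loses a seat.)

Red

At 14 seats: Red 1, Blue 1, Green 8, Gold 4.
At 15 seats: Red 0, Blue 1, Green 9, Gold 5.
Red drops from 1 to 0.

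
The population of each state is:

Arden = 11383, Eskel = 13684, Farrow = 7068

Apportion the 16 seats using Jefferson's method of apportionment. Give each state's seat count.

Arden: 6, Eskel: 7, Farrow: 3

Standard divisor 32135/16 ≈ 2008.438; standard quotas: Arden 5.668, Eskel 6.813, Farrow 3.519.
Rounding down gives 5, 6, 3 = 14 seats, so the divisor must be adjusted.
With modified divisor 1800: modified quotas Arden 6.324, Eskel 7.602, Farrow 3.927.
Rounding down: Arden 6, Eskel 7, Farrow 3 (total 16).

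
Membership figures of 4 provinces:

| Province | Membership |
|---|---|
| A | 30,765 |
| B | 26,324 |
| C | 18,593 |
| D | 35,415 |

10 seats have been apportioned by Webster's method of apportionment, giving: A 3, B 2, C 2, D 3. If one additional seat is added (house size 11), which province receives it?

B

Priority for the next seat is population ÷ (current seats + 0.5).
Priorities: A 8790.000, B 10529.600, C 7437.200, D 10118.571.
Highest priority: B.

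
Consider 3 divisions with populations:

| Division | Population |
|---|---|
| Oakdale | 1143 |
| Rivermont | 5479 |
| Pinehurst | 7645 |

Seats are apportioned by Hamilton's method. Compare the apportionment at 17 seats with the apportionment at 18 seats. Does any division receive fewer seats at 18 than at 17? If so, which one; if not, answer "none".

At 17 seats: Oakdale 1, Rivermont 7, Pinehurst 9.
At 18 seats: Oakdale 1, Rivermont 7, Pinehurst 10.
No division's allocation decreased.

none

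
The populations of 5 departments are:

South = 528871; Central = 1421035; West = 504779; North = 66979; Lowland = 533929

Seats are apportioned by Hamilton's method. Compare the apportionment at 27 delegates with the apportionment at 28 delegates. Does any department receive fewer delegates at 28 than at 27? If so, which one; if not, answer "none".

At 27 seats: South 5, Central 12, West 4, North 1, Lowland 5.
At 28 seats: South 5, Central 13, West 5, North 0, Lowland 5.
North drops from 1 to 0.

North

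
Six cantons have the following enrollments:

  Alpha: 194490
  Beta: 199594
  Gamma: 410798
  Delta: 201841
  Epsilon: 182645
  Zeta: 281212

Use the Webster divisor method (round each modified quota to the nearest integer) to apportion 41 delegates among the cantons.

Standard divisor 1470580/41 ≈ 35867.805; standard quotas: Alpha 5.422, Beta 5.565, Gamma 11.453, Delta 5.627, Epsilon 5.092, Zeta 7.840.
Rounding to the nearest integer gives Alpha 5, Beta 6, Gamma 11, Delta 6, Epsilon 5, Zeta 8 — total 41, matching the house size, so no adjustment is needed.

Alpha 5; Beta 6; Gamma 11; Delta 6; Epsilon 5; Zeta 8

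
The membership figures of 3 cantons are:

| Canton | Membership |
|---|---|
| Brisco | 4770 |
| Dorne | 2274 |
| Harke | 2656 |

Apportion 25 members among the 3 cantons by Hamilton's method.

Total 9700; standard divisor 9700/25 = 388.
Standard quotas: Brisco 12.294, Dorne 5.861, Harke 6.845.
Lower quotas: Brisco 12, Dorne 5, Harke 6 (sum 23, leaving 2 seats).
Remainders in descending order: Dorne 0.861, Harke 0.845, Brisco 0.294.
The surplus seats go to Dorne, Harke.

Brisco=12; Dorne=6; Harke=7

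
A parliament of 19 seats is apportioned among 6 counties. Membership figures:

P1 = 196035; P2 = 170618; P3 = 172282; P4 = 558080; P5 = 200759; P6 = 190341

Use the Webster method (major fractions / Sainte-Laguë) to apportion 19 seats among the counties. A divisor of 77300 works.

With modified divisor 77300: modified quotas P1 2.536, P2 2.207, P3 2.229, P4 7.220, P5 2.597, P6 2.462.
Rounding to the nearest integer: P1 3, P2 2, P3 2, P4 7, P5 3, P6 2 (total 19).

P1=3, P2=2, P3=2, P4=7, P5=3, P6=2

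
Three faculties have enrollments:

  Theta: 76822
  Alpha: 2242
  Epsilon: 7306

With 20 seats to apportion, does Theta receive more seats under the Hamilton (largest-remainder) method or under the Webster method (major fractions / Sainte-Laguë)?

Hamilton

Hamilton: Theta 18, Alpha 0, Epsilon 2.
Webster: Theta 17, Alpha 1, Epsilon 2.
Theta gets 18 under Hamilton and 17 under Webster.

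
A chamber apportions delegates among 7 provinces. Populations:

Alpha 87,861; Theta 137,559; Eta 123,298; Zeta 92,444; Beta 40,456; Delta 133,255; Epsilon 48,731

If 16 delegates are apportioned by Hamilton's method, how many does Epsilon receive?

1

The standard divisor is 663604/16 ≈ 41475.25.
Standard quotas: Alpha 2.1184, Theta 3.3167, Eta 2.9728, Zeta 2.2289, Beta 0.9754, Delta 3.2129, Epsilon 1.1749.
Lower quotas: Alpha 2, Theta 3, Eta 2, Zeta 2, Beta 0, Delta 3, Epsilon 1 (sum 13, leaving 3 seats).
Remainders in descending order: Beta 0.9754, Eta 0.9728, Theta 0.3167, Zeta 0.2289, Delta 0.2129, Epsilon 0.1749, Alpha 0.1184.
The surplus seats go to Beta, Eta, Theta.
Epsilon receives 1.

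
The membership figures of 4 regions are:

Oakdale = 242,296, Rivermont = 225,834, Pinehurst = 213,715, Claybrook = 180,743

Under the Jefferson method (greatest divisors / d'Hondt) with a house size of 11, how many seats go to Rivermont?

3

Standard divisor 862588/11 ≈ 78417.091; standard quotas: Oakdale 3.090, Rivermont 2.880, Pinehurst 2.725, Claybrook 2.305.
Rounding down gives 3, 2, 2, 2 = 9 seats, so the divisor must be adjusted.
With modified divisor 65900: modified quotas Oakdale 3.677, Rivermont 3.427, Pinehurst 3.243, Claybrook 2.743.
Rounding down: Oakdale 3, Rivermont 3, Pinehurst 3, Claybrook 2 (total 11).
Rivermont receives 3.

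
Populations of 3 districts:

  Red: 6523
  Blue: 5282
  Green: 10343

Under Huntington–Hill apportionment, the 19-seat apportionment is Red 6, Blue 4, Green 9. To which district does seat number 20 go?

Blue

Priority for the next seat is population ÷ (√(s·(s+1))).
Priorities: Red 1006.521, Blue 1181.091, Green 1090.248.
Highest priority: Blue.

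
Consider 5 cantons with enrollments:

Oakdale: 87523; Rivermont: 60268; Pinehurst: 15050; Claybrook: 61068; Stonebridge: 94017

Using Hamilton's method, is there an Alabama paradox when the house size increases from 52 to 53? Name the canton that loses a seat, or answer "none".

Pinehurst

At 52 seats: Oakdale 14, Rivermont 10, Pinehurst 3, Claybrook 10, Stonebridge 15.
At 53 seats: Oakdale 15, Rivermont 10, Pinehurst 2, Claybrook 10, Stonebridge 16.
Pinehurst drops from 3 to 2.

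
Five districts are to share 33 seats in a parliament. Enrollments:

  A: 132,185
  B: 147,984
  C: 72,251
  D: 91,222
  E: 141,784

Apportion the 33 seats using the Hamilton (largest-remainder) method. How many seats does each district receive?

A 8, B 8, C 4, D 5, E 8

Total 585426; standard divisor 585426/33 ≈ 17740.182.
Standard quotas: A 7.4512, B 8.3417, C 4.0727, D 5.1421, E 7.9923.
Lower quotas: A 7, B 8, C 4, D 5, E 7 (sum 31, leaving 2 seats).
Remainders in descending order: E 0.9923, A 0.4512, B 0.3417, D 0.1421, C 0.0727.
The surplus seats go to E, A.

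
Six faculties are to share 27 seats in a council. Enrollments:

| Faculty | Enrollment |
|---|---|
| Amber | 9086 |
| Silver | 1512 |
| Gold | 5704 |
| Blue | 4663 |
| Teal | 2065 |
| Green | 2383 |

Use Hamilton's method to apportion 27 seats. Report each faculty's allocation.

Total 25413; standard divisor 25413/27 ≈ 941.222.
Standard quotas: Amber 9.6534, Silver 1.6064, Gold 6.0602, Blue 4.9542, Teal 2.1940, Green 2.5318.
Lower quotas: Amber 9, Silver 1, Gold 6, Blue 4, Teal 2, Green 2 (sum 24, leaving 3 seats).
Remainders in descending order: Blue 0.9542, Amber 0.6534, Silver 0.6064, Green 0.5318, Teal 0.1940, Gold 0.0602.
Largest remainders: Blue, Amber, Silver receive the extra seats.

Amber 10; Silver 2; Gold 6; Blue 5; Teal 2; Green 2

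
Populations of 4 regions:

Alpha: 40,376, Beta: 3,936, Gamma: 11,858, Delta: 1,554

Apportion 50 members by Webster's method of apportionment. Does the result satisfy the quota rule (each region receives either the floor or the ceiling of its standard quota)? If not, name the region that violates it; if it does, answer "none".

Alpha

Standard quotas: Alpha 34.973, Beta 3.409, Gamma 10.271, Delta 1.346.
Webster allocation: Alpha 36, Beta 3, Gamma 10, Delta 1.
Alpha has quota 34.973 (lower 34, upper 35) but receives 36 — outside the quota interval.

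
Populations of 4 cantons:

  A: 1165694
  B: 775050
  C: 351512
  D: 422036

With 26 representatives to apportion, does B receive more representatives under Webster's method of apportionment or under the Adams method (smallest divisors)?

Webster: A 11, B 8, C 3, D 4.
Adams: A 11, B 7, C 4, D 4.
B gets 8 under Webster and 7 under Adams.

Webster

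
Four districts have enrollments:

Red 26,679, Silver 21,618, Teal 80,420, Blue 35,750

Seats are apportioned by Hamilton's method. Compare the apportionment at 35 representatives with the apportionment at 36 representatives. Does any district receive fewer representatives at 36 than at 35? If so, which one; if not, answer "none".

none

At 35 seats: Red 6, Silver 4, Teal 17, Blue 8.
At 36 seats: Red 6, Silver 5, Teal 17, Blue 8.
No district's allocation decreased.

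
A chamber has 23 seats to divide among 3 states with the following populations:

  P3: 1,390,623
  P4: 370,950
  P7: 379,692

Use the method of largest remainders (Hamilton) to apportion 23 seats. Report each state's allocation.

P3=15; P4=4; P7=4

Standard divisor: 2141265 ÷ 23 ≈ 93098.478.
Standard quotas: P3 14.9371, P4 3.9845, P7 4.0784.
Lower quotas: P3 14, P4 3, P7 4 (sum 21, leaving 2 seats).
Remainders in descending order: P4 0.9845, P3 0.9371, P7 0.0784.
The surplus seats go to P4, P3.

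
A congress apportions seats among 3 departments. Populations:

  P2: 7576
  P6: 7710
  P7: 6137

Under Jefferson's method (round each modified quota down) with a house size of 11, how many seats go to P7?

Standard divisor 21423/11 ≈ 1947.545; standard quotas: P2 3.890, P6 3.959, P7 3.151.
Rounding down gives 3, 3, 3 = 9 seats, so the divisor must be adjusted.
With modified divisor 1700: modified quotas P2 4.456, P6 4.535, P7 3.610.
Rounding down: P2 4, P6 4, P7 3 (total 11).
P7 receives 3.

3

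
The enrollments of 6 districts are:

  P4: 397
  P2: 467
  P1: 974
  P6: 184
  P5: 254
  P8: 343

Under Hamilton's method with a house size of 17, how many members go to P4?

3

Standard divisor: 2619 ÷ 17 ≈ 154.059.
Standard quotas: P4 2.577, P2 3.031, P1 6.322, P6 1.194, P5 1.649, P8 2.226.
Lower quotas: P4 2, P2 3, P1 6, P6 1, P5 1, P8 2 (sum 15, leaving 2 seats).
Remainders in descending order: P5 0.649, P4 0.577, P1 0.322, P8 0.226, P6 0.194, P2 0.031.
Largest remainders: P5, P4 receive the extra seats.
P4 receives 3.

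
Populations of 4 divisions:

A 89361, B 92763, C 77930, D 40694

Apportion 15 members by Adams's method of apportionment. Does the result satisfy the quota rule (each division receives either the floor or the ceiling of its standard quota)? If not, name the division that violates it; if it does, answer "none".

none

Standard quotas: A 4.457, B 4.627, C 3.887, D 2.030.
Adams allocation: A 4, B 5, C 4, D 2.
Every allocation lies between the lower and upper quota.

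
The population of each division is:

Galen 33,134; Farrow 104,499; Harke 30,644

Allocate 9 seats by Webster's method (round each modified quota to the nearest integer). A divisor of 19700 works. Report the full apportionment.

With modified divisor 19700: modified quotas Galen 1.682, Farrow 5.305, Harke 1.556.
Rounding to the nearest integer: Galen 2, Farrow 5, Harke 2 (total 9).

Galen 2, Farrow 5, Harke 2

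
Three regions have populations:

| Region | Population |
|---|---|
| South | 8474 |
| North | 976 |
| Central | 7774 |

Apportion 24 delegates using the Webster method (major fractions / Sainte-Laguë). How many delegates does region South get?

Standard divisor 17224/24 ≈ 717.667; standard quotas: South 11.808, North 1.360, Central 10.832.
Rounding to the nearest integer gives South 12, North 1, Central 11 — total 24, matching the house size, so no adjustment is needed.
South receives 12.

12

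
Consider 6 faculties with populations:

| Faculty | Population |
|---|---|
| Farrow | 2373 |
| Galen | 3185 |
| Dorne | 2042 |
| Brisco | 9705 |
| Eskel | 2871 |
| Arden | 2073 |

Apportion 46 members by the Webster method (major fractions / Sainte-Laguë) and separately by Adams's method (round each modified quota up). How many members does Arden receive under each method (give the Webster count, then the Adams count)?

4 and 5

Webster: Farrow 5, Galen 7, Dorne 4, Brisco 20, Eskel 6, Arden 4.
Adams: Farrow 5, Galen 7, Dorne 4, Brisco 19, Eskel 6, Arden 5.
Arden gets 4 under Webster and 5 under Adams.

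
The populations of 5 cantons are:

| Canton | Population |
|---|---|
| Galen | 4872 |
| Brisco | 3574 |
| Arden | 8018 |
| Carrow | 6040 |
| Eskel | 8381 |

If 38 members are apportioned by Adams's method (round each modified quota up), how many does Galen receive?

Standard divisor 30885/38 ≈ 812.763; standard quotas: Galen 5.994, Brisco 4.397, Arden 9.865, Carrow 7.431, Eskel 10.312.
Rounding up gives 6, 5, 10, 8, 11 = 40 seats, so the divisor must be adjusted.
With modified divisor 880: modified quotas Galen 5.536, Brisco 4.061, Arden 9.111, Carrow 6.864, Eskel 9.524.
Rounding up: Galen 6, Brisco 5, Arden 10, Carrow 7, Eskel 10 (total 38).
Galen receives 6.

6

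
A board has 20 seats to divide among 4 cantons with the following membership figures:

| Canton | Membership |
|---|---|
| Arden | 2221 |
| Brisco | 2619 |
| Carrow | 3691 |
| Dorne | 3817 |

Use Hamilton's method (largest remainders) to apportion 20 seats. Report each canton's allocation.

Total 12348; standard divisor 12348/20 ≈ 617.4.
Standard quotas: Arden 3.597, Brisco 4.242, Carrow 5.978, Dorne 6.182.
Lower quotas: Arden 3, Brisco 4, Carrow 5, Dorne 6 (sum 18, leaving 2 seats).
Remainders in descending order: Carrow 0.978, Arden 0.597, Brisco 0.242, Dorne 0.182.
Largest remainders: Carrow, Arden receive the extra seats.

Arden=4; Brisco=4; Carrow=6; Dorne=6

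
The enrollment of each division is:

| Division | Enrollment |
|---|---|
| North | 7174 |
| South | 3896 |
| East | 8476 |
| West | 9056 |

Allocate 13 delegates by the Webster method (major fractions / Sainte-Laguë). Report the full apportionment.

Standard divisor 28602/13 ≈ 2200.154; standard quotas: North 3.261, South 1.771, East 3.852, West 4.116.
Rounding to the nearest integer gives North 3, South 2, East 4, West 4 — total 13, matching the house size, so no adjustment is needed.

North: 3, South: 2, East: 4, West: 4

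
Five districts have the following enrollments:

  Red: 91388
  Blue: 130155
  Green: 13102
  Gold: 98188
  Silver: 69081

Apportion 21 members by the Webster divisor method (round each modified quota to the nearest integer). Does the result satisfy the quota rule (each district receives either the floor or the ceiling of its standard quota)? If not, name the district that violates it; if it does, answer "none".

none

Standard quotas: Red 4.775, Blue 6.801, Green 0.685, Gold 5.130, Silver 3.609.
Webster allocation: Red 5, Blue 7, Green 1, Gold 5, Silver 3.
Every allocation lies between the lower and upper quota.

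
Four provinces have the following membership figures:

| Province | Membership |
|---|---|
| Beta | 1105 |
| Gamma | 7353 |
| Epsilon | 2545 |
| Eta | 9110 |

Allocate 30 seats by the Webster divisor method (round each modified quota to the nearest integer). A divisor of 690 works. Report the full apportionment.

Beta=2, Gamma=11, Epsilon=4, Eta=13

With modified divisor 690: modified quotas Beta 1.601, Gamma 10.657, Epsilon 3.688, Eta 13.203.
Rounding to the nearest integer: Beta 2, Gamma 11, Epsilon 4, Eta 13 (total 30).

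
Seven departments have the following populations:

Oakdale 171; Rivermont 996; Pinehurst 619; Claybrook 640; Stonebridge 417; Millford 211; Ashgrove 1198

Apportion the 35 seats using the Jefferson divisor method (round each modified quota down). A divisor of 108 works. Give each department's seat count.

With modified divisor 108: modified quotas Oakdale 1.583, Rivermont 9.222, Pinehurst 5.731, Claybrook 5.926, Stonebridge 3.861, Millford 1.954, Ashgrove 11.093.
Rounding down: Oakdale 1, Rivermont 9, Pinehurst 5, Claybrook 5, Stonebridge 3, Millford 1, Ashgrove 11 (total 35).

Oakdale=1, Rivermont=9, Pinehurst=5, Claybrook=5, Stonebridge=3, Millford=1, Ashgrove=11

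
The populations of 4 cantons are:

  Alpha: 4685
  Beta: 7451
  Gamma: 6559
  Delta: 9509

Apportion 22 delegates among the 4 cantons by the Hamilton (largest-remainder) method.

The standard divisor is 28204/22 = 1282.
Standard quotas: Alpha 3.6544, Beta 5.8120, Gamma 5.1162, Delta 7.4173.
Lower quotas: Alpha 3, Beta 5, Gamma 5, Delta 7 (sum 20, leaving 2 seats).
Remainders in descending order: Beta 0.8120, Alpha 0.6544, Delta 0.4173, Gamma 0.1162.
Largest remainders: Beta, Alpha receive the extra seats.

Alpha: 4; Beta: 6; Gamma: 5; Delta: 7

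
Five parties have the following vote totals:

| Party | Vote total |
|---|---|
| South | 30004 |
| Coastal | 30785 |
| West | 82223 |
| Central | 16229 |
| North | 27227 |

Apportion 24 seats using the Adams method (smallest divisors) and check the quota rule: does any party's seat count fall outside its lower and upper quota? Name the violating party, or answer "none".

Standard quotas: South 3.862, Coastal 3.962, West 10.583, Central 2.089, North 3.504.
Adams allocation: South 4, Coastal 4, West 10, Central 2, North 4.
Every allocation lies between the lower and upper quota.

none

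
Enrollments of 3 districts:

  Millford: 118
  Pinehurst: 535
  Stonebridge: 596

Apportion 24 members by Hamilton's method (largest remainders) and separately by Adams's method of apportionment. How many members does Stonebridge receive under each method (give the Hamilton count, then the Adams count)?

Hamilton: Millford 2, Pinehurst 10, Stonebridge 12.
Adams: Millford 3, Pinehurst 10, Stonebridge 11.
Stonebridge gets 12 under Hamilton and 11 under Adams.

12 and 11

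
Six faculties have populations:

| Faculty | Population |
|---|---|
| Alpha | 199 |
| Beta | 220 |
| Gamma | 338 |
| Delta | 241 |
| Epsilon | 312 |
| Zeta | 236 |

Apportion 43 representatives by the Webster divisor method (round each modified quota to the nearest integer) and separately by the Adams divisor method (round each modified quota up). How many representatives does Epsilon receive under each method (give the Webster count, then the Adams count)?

9 and 8

Webster: Alpha 5, Beta 6, Gamma 9, Delta 7, Epsilon 9, Zeta 7.
Adams: Alpha 6, Beta 6, Gamma 9, Delta 7, Epsilon 8, Zeta 7.
Epsilon gets 9 under Webster and 8 under Adams.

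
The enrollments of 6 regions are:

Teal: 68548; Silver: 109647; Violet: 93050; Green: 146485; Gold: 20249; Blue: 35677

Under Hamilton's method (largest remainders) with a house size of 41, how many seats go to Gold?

Standard divisor: 473656 ÷ 41 ≈ 11552.585.
Standard quotas: Teal 5.9336, Silver 9.4911, Violet 8.0545, Green 12.6798, Gold 1.7528, Blue 3.0882.
Lower quotas: Teal 5, Silver 9, Violet 8, Green 12, Gold 1, Blue 3 (sum 38, leaving 3 seats).
Remainders in descending order: Teal 0.9336, Gold 0.7528, Green 0.6798, Silver 0.4911, Blue 0.0882, Violet 0.0545.
Largest remainders: Teal, Gold, Green receive the extra seats.
Gold receives 2.

2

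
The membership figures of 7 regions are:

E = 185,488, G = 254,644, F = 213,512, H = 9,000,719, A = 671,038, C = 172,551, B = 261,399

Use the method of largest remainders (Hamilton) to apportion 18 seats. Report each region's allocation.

The standard divisor is 10759351/18 ≈ 597741.722.
Standard quotas: E 0.3103, G 0.4260, F 0.3572, H 15.0579, A 1.1226, C 0.2887, B 0.4373.
Lower quotas: E 0, G 0, F 0, H 15, A 1, C 0, B 0 (sum 16, leaving 2 seats).
Remainders in descending order: B 0.4373, G 0.4260, F 0.3572, E 0.3103, C 0.2887, A 0.1226, H 0.0579.
The surplus seats go to B, G.

E 0, G 1, F 0, H 15, A 1, C 0, B 1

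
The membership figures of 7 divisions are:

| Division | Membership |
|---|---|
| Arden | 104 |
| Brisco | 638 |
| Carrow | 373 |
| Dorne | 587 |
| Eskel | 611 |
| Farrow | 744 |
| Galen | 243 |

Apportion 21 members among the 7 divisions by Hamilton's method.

Arden=1, Brisco=4, Carrow=2, Dorne=4, Eskel=4, Farrow=5, Galen=1

Standard divisor: 3300 ÷ 21 ≈ 157.143.
Standard quotas: Arden 0.662, Brisco 4.060, Carrow 2.374, Dorne 3.735, Eskel 3.888, Farrow 4.735, Galen 1.546.
Lower quotas: Arden 0, Brisco 4, Carrow 2, Dorne 3, Eskel 3, Farrow 4, Galen 1 (sum 17, leaving 4 seats).
Remainders in descending order: Eskel 0.888, Dorne 0.735, Farrow 0.735, Arden 0.662, Galen 0.546, Carrow 0.374, Brisco 0.060.
The surplus seats go to Eskel, Dorne, Farrow, Arden.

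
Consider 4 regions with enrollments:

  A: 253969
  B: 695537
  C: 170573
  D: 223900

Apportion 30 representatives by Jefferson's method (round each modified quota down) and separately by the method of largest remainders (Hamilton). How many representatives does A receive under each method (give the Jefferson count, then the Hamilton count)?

5 and 6

Jefferson: A 5, B 16, C 4, D 5.
Hamilton: A 6, B 15, C 4, D 5.
A gets 5 under Jefferson and 6 under Hamilton.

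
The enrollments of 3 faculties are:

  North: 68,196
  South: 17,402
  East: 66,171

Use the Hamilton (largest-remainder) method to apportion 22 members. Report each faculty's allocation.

Standard divisor: 151769 ÷ 22 ≈ 6898.591.
Standard quotas: North 9.8855, South 2.5225, East 9.5920.
Lower quotas: North 9, South 2, East 9 (sum 20, leaving 2 seats).
Remainders in descending order: North 0.8855, East 0.5920, South 0.5225.
Largest remainders: North, East receive the extra seats.

North 10, South 2, East 10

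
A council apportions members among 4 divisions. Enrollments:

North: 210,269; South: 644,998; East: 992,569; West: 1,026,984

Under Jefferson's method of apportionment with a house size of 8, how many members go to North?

0

Standard divisor 2874820/8 ≈ 359352.5; standard quotas: North 0.585, South 1.795, East 2.762, West 2.858.
Rounding down gives 0, 1, 2, 2 = 5 seats, so the divisor must be adjusted.
With modified divisor 289600: modified quotas North 0.726, South 2.227, East 3.427, West 3.546.
Rounding down: North 0, South 2, East 3, West 3 (total 8).
North receives 0.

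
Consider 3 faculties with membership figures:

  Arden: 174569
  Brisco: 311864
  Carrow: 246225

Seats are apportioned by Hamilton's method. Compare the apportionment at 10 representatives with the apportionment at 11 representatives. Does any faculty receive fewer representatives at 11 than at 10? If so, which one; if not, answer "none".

At 10 seats: Arden 3, Brisco 4, Carrow 3.
At 11 seats: Arden 2, Brisco 5, Carrow 4.
Arden drops from 3 to 2.

Arden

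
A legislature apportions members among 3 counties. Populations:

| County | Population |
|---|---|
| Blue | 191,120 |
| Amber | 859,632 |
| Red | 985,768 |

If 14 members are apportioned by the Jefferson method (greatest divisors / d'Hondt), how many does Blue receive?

Standard divisor 2036520/14 ≈ 145465.714; standard quotas: Blue 1.314, Amber 5.910, Red 6.777.
Rounding down gives 1, 5, 6 = 12 seats, so the divisor must be adjusted.
With modified divisor 132000: modified quotas Blue 1.448, Amber 6.512, Red 7.468.
Rounding down: Blue 1, Amber 6, Red 7 (total 14).
Blue receives 1.

1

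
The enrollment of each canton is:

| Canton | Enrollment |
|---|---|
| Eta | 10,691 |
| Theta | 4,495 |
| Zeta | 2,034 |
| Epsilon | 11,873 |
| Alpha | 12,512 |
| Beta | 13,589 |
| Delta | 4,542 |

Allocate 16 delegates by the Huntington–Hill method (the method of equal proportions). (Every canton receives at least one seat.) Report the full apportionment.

Eta=3; Theta=1; Zeta=1; Epsilon=3; Alpha=3; Beta=4; Delta=1

With divisor 3767: modified quotas Eta 2.838, Theta 1.193, Zeta 0.540, Epsilon 3.152, Alpha 3.321, Beta 3.607, Delta 1.206.
Geometric-mean thresholds: Eta √(2·3)=2.449, Theta √(1·2)=1.414, Zeta (min 1), Epsilon √(3·4)=3.464, Alpha √(3·4)=3.464, Beta √(3·4)=3.464, Delta √(1·2)=1.414.
Each quota rounded against its threshold gives Eta 3, Theta 1, Zeta 1, Epsilon 3, Alpha 3, Beta 4, Delta 1 (total 16).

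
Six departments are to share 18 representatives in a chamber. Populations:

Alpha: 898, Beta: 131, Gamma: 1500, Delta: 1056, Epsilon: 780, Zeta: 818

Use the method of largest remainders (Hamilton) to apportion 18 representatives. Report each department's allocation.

Alpha 3, Beta 0, Gamma 5, Delta 4, Epsilon 3, Zeta 3

Standard divisor: 5183 ÷ 18 ≈ 287.944.
Standard quotas: Alpha 3.119, Beta 0.455, Gamma 5.209, Delta 3.667, Epsilon 2.709, Zeta 2.841.
Lower quotas: Alpha 3, Beta 0, Gamma 5, Delta 3, Epsilon 2, Zeta 2 (sum 15, leaving 3 seats).
Remainders in descending order: Zeta 0.841, Epsilon 0.709, Delta 0.667, Beta 0.455, Gamma 0.209, Alpha 0.119.
The surplus seats go to Zeta, Epsilon, Delta.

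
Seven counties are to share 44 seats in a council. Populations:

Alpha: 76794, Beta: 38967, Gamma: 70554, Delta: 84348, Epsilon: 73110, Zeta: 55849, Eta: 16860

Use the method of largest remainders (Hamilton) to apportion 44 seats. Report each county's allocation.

Standard divisor: 416482 ÷ 44 ≈ 9465.5.
Standard quotas: Alpha 8.1130, Beta 4.1167, Gamma 7.4538, Delta 8.9111, Epsilon 7.7238, Zeta 5.9003, Eta 1.7812.
Lower quotas: Alpha 8, Beta 4, Gamma 7, Delta 8, Epsilon 7, Zeta 5, Eta 1 (sum 40, leaving 4 seats).
Remainders in descending order: Delta 0.9111, Zeta 0.9003, Eta 0.7812, Epsilon 0.7238, Gamma 0.4538, Beta 0.1167, Alpha 0.1130.
Largest remainders: Delta, Zeta, Eta, Epsilon receive the extra seats.

Alpha 8, Beta 4, Gamma 7, Delta 9, Epsilon 8, Zeta 6, Eta 2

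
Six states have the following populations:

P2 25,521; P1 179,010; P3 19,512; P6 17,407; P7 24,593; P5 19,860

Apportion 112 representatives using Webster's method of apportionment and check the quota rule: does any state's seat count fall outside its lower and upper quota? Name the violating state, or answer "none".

P1

Standard quotas: P2 9.998, P1 70.126, P3 7.644, P6 6.819, P7 9.634, P5 7.780.
Webster allocation: P2 10, P1 69, P3 8, P6 7, P7 10, P5 8.
P1 has quota 70.126 (lower 70, upper 71) but receives 69 — outside the quota interval.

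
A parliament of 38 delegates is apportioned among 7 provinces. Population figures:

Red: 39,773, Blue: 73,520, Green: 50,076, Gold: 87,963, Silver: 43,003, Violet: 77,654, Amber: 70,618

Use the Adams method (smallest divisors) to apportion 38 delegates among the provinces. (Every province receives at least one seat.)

Red: 4, Blue: 6, Green: 4, Gold: 7, Silver: 4, Violet: 7, Amber: 6

Standard divisor 442607/38 ≈ 11647.553; standard quotas: Red 3.415, Blue 6.312, Green 4.299, Gold 7.552, Silver 3.692, Violet 6.667, Amber 6.063.
Rounding up gives 4, 7, 5, 8, 4, 7, 7 = 42 seats, so the divisor must be adjusted.
With modified divisor 12800: modified quotas Red 3.107, Blue 5.744, Green 3.912, Gold 6.872, Silver 3.360, Violet 6.067, Amber 5.517.
Rounding up: Red 4, Blue 6, Green 4, Gold 7, Silver 4, Violet 7, Amber 6 (total 38).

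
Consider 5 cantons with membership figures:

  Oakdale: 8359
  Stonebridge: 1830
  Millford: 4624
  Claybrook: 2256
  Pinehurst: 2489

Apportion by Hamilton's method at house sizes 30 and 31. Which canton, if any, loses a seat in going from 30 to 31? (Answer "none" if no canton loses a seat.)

At 30 seats: Oakdale 13, Stonebridge 3, Millford 7, Claybrook 3, Pinehurst 4.
At 31 seats: Oakdale 13, Stonebridge 3, Millford 7, Claybrook 4, Pinehurst 4.
No canton's allocation decreased.

none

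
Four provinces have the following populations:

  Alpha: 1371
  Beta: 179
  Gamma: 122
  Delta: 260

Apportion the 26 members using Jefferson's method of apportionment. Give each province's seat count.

Standard divisor 1932/26 ≈ 74.308; standard quotas: Alpha 18.450, Beta 2.409, Gamma 1.642, Delta 3.499.
Rounding down gives 18, 2, 1, 3 = 24 seats, so the divisor must be adjusted.
With modified divisor 67: modified quotas Alpha 20.463, Beta 2.672, Gamma 1.821, Delta 3.881.
Rounding down: Alpha 20, Beta 2, Gamma 1, Delta 3 (total 26).

Alpha=20, Beta=2, Gamma=1, Delta=3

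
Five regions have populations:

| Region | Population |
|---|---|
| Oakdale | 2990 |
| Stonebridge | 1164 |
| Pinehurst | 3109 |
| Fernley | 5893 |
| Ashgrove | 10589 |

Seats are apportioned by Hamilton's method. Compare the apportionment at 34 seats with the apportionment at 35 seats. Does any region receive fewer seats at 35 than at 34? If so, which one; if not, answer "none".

Pinehurst

At 34 seats: Oakdale 4, Stonebridge 2, Pinehurst 5, Fernley 8, Ashgrove 15.
At 35 seats: Oakdale 4, Stonebridge 2, Pinehurst 4, Fernley 9, Ashgrove 16.
Pinehurst drops from 5 to 4.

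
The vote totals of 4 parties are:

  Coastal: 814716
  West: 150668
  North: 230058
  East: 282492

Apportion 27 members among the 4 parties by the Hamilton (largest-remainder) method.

Coastal 15, West 3, North 4, East 5

The standard divisor is 1477934/27 ≈ 54738.296.
Standard quotas: Coastal 14.8838, West 2.7525, North 4.2029, East 5.1608.
Lower quotas: Coastal 14, West 2, North 4, East 5 (sum 25, leaving 2 seats).
Remainders in descending order: Coastal 0.8838, West 0.7525, North 0.2029, East 0.1608.
Largest remainders: Coastal, West receive the extra seats.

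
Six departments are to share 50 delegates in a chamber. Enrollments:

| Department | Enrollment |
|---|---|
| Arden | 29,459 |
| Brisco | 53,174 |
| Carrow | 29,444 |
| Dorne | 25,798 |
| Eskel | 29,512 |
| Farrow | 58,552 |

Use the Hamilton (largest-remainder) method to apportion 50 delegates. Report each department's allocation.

Standard divisor: 225939 ÷ 50 ≈ 4518.78.
Standard quotas: Arden 6.5192, Brisco 11.7673, Carrow 6.5159, Dorne 5.7091, Eskel 6.5310, Farrow 12.9575.
Lower quotas: Arden 6, Brisco 11, Carrow 6, Dorne 5, Eskel 6, Farrow 12 (sum 46, leaving 4 seats).
Remainders in descending order: Farrow 0.9575, Brisco 0.7673, Dorne 0.7091, Eskel 0.5310, Arden 0.5192, Carrow 0.5159.
The surplus seats go to Farrow, Brisco, Dorne, Eskel.

Arden: 6, Brisco: 12, Carrow: 6, Dorne: 6, Eskel: 7, Farrow: 13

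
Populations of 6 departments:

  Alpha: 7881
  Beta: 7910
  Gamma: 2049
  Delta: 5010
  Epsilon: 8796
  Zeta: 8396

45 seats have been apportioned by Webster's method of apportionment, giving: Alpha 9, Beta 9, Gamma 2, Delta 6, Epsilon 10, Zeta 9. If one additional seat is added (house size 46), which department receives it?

Zeta

Priority for the next seat is population ÷ (current seats + 0.5).
Priorities: Alpha 829.579, Beta 832.632, Gamma 819.600, Delta 770.769, Epsilon 837.714, Zeta 883.789.
Highest priority: Zeta.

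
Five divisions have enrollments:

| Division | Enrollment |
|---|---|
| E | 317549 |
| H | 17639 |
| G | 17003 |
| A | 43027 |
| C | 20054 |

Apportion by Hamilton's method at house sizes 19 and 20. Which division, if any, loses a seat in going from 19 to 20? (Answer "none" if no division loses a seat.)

none

At 19 seats: E 14, H 1, G 1, A 2, C 1.
At 20 seats: E 15, H 1, G 1, A 2, C 1.
No division's allocation decreased.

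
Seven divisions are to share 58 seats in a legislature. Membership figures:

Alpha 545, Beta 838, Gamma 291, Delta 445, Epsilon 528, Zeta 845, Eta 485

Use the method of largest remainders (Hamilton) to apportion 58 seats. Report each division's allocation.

Alpha: 8, Beta: 12, Gamma: 4, Delta: 7, Epsilon: 8, Zeta: 12, Eta: 7

Total 3977; standard divisor 3977/58 ≈ 68.569.
Standard quotas: Alpha 7.948, Beta 12.221, Gamma 4.244, Delta 6.490, Epsilon 7.700, Zeta 12.323, Eta 7.073.
Lower quotas: Alpha 7, Beta 12, Gamma 4, Delta 6, Epsilon 7, Zeta 12, Eta 7 (sum 55, leaving 3 seats).
Remainders in descending order: Alpha 0.948, Epsilon 0.700, Delta 0.490, Zeta 0.323, Gamma 0.244, Beta 0.221, Eta 0.073.
The surplus seats go to Alpha, Epsilon, Delta.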